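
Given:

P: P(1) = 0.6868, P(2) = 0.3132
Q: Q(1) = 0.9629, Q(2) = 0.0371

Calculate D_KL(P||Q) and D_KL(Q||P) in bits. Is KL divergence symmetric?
D_KL(P||Q) = 0.6291 bits, D_KL(Q||P) = 0.3552 bits. No, KL divergence is not symmetric.

D_KL(P||Q) = Σ P(x) log₂(P(x)/Q(x))

Computing term by term:
  P(1)·log₂(P(1)/Q(1)) = 0.6868·log₂(0.6868/0.9629) = -0.33481
  P(2)·log₂(P(2)/Q(2)) = 0.3132·log₂(0.3132/0.0371) = 0.96390

D_KL(P||Q) = -0.33481 + 0.96390 = 0.62909 ≈ 0.6291 bits

D_KL(Q||P) = Σ Q(x) log₂(Q(x)/P(x))

Computing term by term:
  Q(1)·log₂(Q(1)/P(1)) = 0.9629·log₂(0.9629/0.6868) = 0.46941
  Q(2)·log₂(Q(2)/P(2)) = 0.0371·log₂(0.0371/0.3132) = -0.11418

D_KL(Q||P) = 0.46941 - 0.11418 = 0.35523 ≈ 0.3552 bits

These are NOT equal (difference: 0.2739 bits). KL divergence is asymmetric: D_KL(P||Q) ≠ D_KL(Q||P) in general.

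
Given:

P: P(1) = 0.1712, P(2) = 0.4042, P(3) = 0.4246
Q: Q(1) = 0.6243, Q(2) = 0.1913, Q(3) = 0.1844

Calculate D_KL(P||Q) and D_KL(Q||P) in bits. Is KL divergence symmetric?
D_KL(P||Q) = 0.6276 bits, D_KL(Q||P) = 0.7370 bits. No, KL divergence is not symmetric.

D_KL(P||Q) = Σ P(x) log₂(P(x)/Q(x))

Computing term by term:
  P(1)·log₂(P(1)/Q(1)) = 0.1712·log₂(0.1712/0.6243) = -0.31955
  P(2)·log₂(P(2)/Q(2)) = 0.4042·log₂(0.4042/0.1913) = 0.43623
  P(3)·log₂(P(3)/Q(3)) = 0.4246·log₂(0.4246/0.1844) = 0.51091

D_KL(P||Q) = -0.31955 + 0.43623 + 0.51091 = 0.62759 ≈ 0.6276 bits

D_KL(Q||P) = Σ Q(x) log₂(Q(x)/P(x))

Computing term by term:
  Q(1)·log₂(Q(1)/P(1)) = 0.6243·log₂(0.6243/0.1712) = 1.16529
  Q(2)·log₂(Q(2)/P(2)) = 0.1913·log₂(0.1913/0.4042) = -0.20646
  Q(3)·log₂(Q(3)/P(3)) = 0.1844·log₂(0.1844/0.4246) = -0.22188

D_KL(Q||P) = 1.16529 - 0.20646 - 0.22188 = 0.73695 ≈ 0.7370 bits

These are NOT equal (difference: 0.1094 bits). KL divergence is asymmetric: D_KL(P||Q) ≠ D_KL(Q||P) in general.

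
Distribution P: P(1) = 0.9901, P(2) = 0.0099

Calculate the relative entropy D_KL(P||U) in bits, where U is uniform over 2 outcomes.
0.9199 bits

U(i) = 1/2 for all i

D_KL(P||U) = Σ P(x) log₂(P(x) / (1/2))
           = Σ P(x) log₂(P(x)) + log₂(2)
           = log₂(2) - H(P)

H(P) = -Σ P(x) log₂(P(x)):
  -P(1)·log₂(P(1)) = -(0.9901)·log₂(0.9901) = 0.01421
  -P(2)·log₂(P(2)) = -(0.0099)·log₂(0.0099) = 0.06592
H(P) = 0.01421 + 0.06592 = 0.08013 bits

log₂(2) = 1.00000 bits

D_KL(P||U) = 1.00000 - 0.08013 = 0.91987 ≈ 0.9199 bits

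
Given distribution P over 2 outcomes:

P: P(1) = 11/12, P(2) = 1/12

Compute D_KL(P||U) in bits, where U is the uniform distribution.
0.5862 bits

U(i) = 1/2 for all i

D_KL(P||U) = Σ P(x) log₂(P(x) / (1/2))
           = Σ P(x) log₂(P(x)) + log₂(2)
           = log₂(2) - H(P)

H(P) = -Σ P(x) log₂(P(x)):
  -P(1)·log₂(P(1)) = -(11/12)·log₂(11/12) = 0.11507
  -P(2)·log₂(P(2)) = -(1/12)·log₂(1/12) = 0.29875
H(P) = 0.11507 + 0.29875 = 0.41382 bits

log₂(2) = 1.00000 bits

D_KL(P||U) = 1.00000 - 0.41382 = 0.58618 ≈ 0.5862 bits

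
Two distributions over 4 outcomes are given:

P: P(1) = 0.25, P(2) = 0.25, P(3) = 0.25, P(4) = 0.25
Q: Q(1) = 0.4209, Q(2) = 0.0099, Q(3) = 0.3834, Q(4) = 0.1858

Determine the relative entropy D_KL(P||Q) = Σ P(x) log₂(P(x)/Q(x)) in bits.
0.9295 bits

D_KL(P||Q) = Σ P(x) log₂(P(x)/Q(x))

Computing term by term:
  P(1)·log₂(P(1)/Q(1)) = 0.25·log₂(0.25/0.4209) = -0.18789
  P(2)·log₂(P(2)/Q(2)) = 0.25·log₂(0.25/0.0099) = 1.16459
  P(3)·log₂(P(3)/Q(3)) = 0.25·log₂(0.25/0.3834) = -0.15423
  P(4)·log₂(P(4)/Q(4)) = 0.25·log₂(0.25/0.1858) = 0.10704

D_KL(P||Q) = -0.18789 + 1.16459 - 0.15423 + 0.10704 = 0.92951 ≈ 0.9295 bits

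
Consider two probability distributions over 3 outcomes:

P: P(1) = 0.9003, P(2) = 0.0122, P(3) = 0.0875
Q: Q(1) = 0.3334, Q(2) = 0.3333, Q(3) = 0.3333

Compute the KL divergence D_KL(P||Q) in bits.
1.0632 bits

D_KL(P||Q) = Σ P(x) log₂(P(x)/Q(x))

Computing term by term:
  P(1)·log₂(P(1)/Q(1)) = 0.9003·log₂(0.9003/0.3334) = 1.29027
  P(2)·log₂(P(2)/Q(2)) = 0.0122·log₂(0.0122/0.3333) = -0.05822
  P(3)·log₂(P(3)/Q(3)) = 0.0875·log₂(0.0875/0.3333) = -0.16883

D_KL(P||Q) = 1.29027 - 0.05822 - 0.16883 = 1.06322 ≈ 1.0632 bits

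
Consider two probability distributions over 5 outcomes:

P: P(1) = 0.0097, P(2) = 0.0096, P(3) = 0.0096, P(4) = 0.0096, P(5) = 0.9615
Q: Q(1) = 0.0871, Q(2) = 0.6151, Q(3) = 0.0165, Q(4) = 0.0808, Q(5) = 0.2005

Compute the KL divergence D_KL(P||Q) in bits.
2.0493 bits

D_KL(P||Q) = Σ P(x) log₂(P(x)/Q(x))

Computing term by term:
  P(1)·log₂(P(1)/Q(1)) = 0.0097·log₂(0.0097/0.0871) = -0.03072
  P(2)·log₂(P(2)/Q(2)) = 0.0096·log₂(0.0096/0.6151) = -0.05762
  P(3)·log₂(P(3)/Q(3)) = 0.0096·log₂(0.0096/0.0165) = -0.00750
  P(4)·log₂(P(4)/Q(4)) = 0.0096·log₂(0.0096/0.0808) = -0.02950
  P(5)·log₂(P(5)/Q(5)) = 0.9615·log₂(0.9615/0.2005) = 2.17461

D_KL(P||Q) = -0.03072 - 0.05762 - 0.00750 - 0.02950 + 2.17461 = 2.04927 ≈ 2.0493 bits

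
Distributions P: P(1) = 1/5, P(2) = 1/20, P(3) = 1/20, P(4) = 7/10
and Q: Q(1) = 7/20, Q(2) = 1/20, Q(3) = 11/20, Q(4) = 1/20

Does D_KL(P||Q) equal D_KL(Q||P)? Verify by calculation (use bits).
D_KL(P||Q) = 2.3307 bits, D_KL(Q||P) = 1.9949 bits. No — D_KL(P||Q) ≠ D_KL(Q||P) for this pair.

D_KL(P||Q) = Σ P(x) log₂(P(x)/Q(x))

Computing term by term:
  P(1)·log₂(P(1)/Q(1)) = (1/5)·log₂((1/5)/(7/20)) = -0.16147
  P(2)·log₂(P(2)/Q(2)) = (1/20)·log₂((1/20)/(1/20)) = 0.00000
  P(3)·log₂(P(3)/Q(3)) = (1/20)·log₂((1/20)/(11/20)) = -0.17297
  P(4)·log₂(P(4)/Q(4)) = (7/10)·log₂((7/10)/(1/20)) = 2.66515

D_KL(P||Q) = -0.16147 + 0.00000 - 0.17297 + 2.66515 = 2.33071 ≈ 2.3307 bits

D_KL(Q||P) = Σ Q(x) log₂(Q(x)/P(x))

Computing term by term:
  Q(1)·log₂(Q(1)/P(1)) = (7/20)·log₂((7/20)/(1/5)) = 0.28257
  Q(2)·log₂(Q(2)/P(2)) = (1/20)·log₂((1/20)/(1/20)) = 0.00000
  Q(3)·log₂(Q(3)/P(3)) = (11/20)·log₂((11/20)/(1/20)) = 1.90269
  Q(4)·log₂(Q(4)/P(4)) = (1/20)·log₂((1/20)/(7/10)) = -0.19037

D_KL(Q||P) = 0.28257 + 0.00000 + 1.90269 - 0.19037 = 1.99489 ≈ 1.9949 bits

These are NOT equal (difference: 0.3358 bits). KL divergence is asymmetric: D_KL(P||Q) ≠ D_KL(Q||P) in general.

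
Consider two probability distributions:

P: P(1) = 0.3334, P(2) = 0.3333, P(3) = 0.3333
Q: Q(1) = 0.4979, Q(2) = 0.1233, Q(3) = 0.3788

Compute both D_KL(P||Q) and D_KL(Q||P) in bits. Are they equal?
D_KL(P||Q) = 0.2237 bits, D_KL(Q||P) = 0.1811 bits. No, they are not equal.

D_KL(P||Q) = Σ P(x) log₂(P(x)/Q(x))

Computing term by term:
  P(1)·log₂(P(1)/Q(1)) = 0.3334·log₂(0.3334/0.4979) = -0.19291
  P(2)·log₂(P(2)/Q(2)) = 0.3333·log₂(0.3333/0.1233) = 0.47817
  P(3)·log₂(P(3)/Q(3)) = 0.3333·log₂(0.3333/0.3788) = -0.06153

D_KL(P||Q) = -0.19291 + 0.47817 - 0.06153 = 0.22373 ≈ 0.2237 bits

D_KL(Q||P) = Σ Q(x) log₂(Q(x)/P(x))

Computing term by term:
  Q(1)·log₂(Q(1)/P(1)) = 0.4979·log₂(0.4979/0.3334) = 0.28809
  Q(2)·log₂(Q(2)/P(2)) = 0.1233·log₂(0.1233/0.3333) = -0.17689
  Q(3)·log₂(Q(3)/P(3)) = 0.3788·log₂(0.3788/0.3333) = 0.06993

D_KL(Q||P) = 0.28809 - 0.17689 + 0.06993 = 0.18113 ≈ 0.1811 bits

These are NOT equal (difference: 0.0426 bits). KL divergence is asymmetric: D_KL(P||Q) ≠ D_KL(Q||P) in general.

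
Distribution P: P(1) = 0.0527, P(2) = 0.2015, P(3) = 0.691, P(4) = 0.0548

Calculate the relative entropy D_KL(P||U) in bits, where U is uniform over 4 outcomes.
0.7125 bits

U(i) = 1/4 for all i

D_KL(P||U) = Σ P(x) log₂(P(x) / (1/4))
           = Σ P(x) log₂(P(x)) + log₂(4)
           = log₂(4) - H(P)

H(P) = -Σ P(x) log₂(P(x)):
  -P(1)·log₂(P(1)) = -(0.0527)·log₂(0.0527) = 0.22377
  -P(2)·log₂(P(2)) = -(0.2015)·log₂(0.2015) = 0.46570
  -P(3)·log₂(P(3)) = -(0.691)·log₂(0.691) = 0.36847
  -P(4)·log₂(P(4)) = -(0.0548)·log₂(0.0548) = 0.22959
H(P) = 0.22377 + 0.46570 + 0.36847 + 0.22959 = 1.28753 bits

log₂(4) = 2.00000 bits

D_KL(P||U) = 2.00000 - 1.28753 = 0.71247 ≈ 0.7125 bits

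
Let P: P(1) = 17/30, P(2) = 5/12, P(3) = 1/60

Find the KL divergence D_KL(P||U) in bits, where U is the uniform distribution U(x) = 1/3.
0.4959 bits

U(i) = 1/3 for all i

D_KL(P||U) = Σ P(x) log₂(P(x) / (1/3))
           = Σ P(x) log₂(P(x)) + log₂(3)
           = log₂(3) - H(P)

H(P) = -Σ P(x) log₂(P(x)):
  -P(1)·log₂(P(1)) = -(17/30)·log₂(17/30) = 0.46434
  -P(2)·log₂(P(2)) = -(5/12)·log₂(5/12) = 0.52626
  -P(3)·log₂(P(3)) = -(1/60)·log₂(1/60) = 0.09845
H(P) = 0.46434 + 0.52626 + 0.09845 = 1.08905 bits

log₂(3) = 1.58496 bits

D_KL(P||U) = 1.58496 - 1.08905 = 0.49591 ≈ 0.4959 bits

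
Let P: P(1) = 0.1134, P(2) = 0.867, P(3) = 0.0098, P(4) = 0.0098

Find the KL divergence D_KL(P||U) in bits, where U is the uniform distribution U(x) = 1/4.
1.3346 bits

U(i) = 1/4 for all i

D_KL(P||U) = Σ P(x) log₂(P(x) / (1/4))
           = Σ P(x) log₂(P(x)) + log₂(4)
           = log₂(4) - H(P)

H(P) = -Σ P(x) log₂(P(x)):
  -P(1)·log₂(P(1)) = -(0.1134)·log₂(0.1134) = 0.35613
  -P(2)·log₂(P(2)) = -(0.867)·log₂(0.867) = 0.17851
  -P(3)·log₂(P(3)) = -(0.0098)·log₂(0.0098) = 0.06540
  -P(4)·log₂(P(4)) = -(0.0098)·log₂(0.0098) = 0.06540
H(P) = 0.35613 + 0.17851 + 0.06540 + 0.06540 = 0.66544 bits

log₂(4) = 2.00000 bits

D_KL(P||U) = 2.00000 - 0.66544 = 1.33456 ≈ 1.3346 bits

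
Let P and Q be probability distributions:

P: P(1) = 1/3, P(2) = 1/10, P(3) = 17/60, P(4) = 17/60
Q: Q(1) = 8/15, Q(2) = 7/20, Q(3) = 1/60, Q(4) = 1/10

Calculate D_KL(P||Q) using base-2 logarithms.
1.1771 bits

D_KL(P||Q) = Σ P(x) log₂(P(x)/Q(x))

Computing term by term:
  P(1)·log₂(P(1)/Q(1)) = (1/3)·log₂((1/3)/(8/15)) = -0.22602
  P(2)·log₂(P(2)/Q(2)) = (1/10)·log₂((1/10)/(7/20)) = -0.18074
  P(3)·log₂(P(3)/Q(3)) = (17/60)·log₂((17/60)/(1/60)) = 1.15811
  P(4)·log₂(P(4)/Q(4)) = (17/60)·log₂((17/60)/(1/10)) = 0.42571

D_KL(P||Q) = -0.22602 - 0.18074 + 1.15811 + 0.42571 = 1.17706 ≈ 1.1771 bits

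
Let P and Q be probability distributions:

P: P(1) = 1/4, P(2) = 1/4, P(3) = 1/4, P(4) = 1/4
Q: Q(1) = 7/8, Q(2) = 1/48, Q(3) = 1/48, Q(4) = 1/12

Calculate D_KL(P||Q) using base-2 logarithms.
1.7369 bits

D_KL(P||Q) = Σ P(x) log₂(P(x)/Q(x))

Computing term by term:
  P(1)·log₂(P(1)/Q(1)) = (1/4)·log₂((1/4)/(7/8)) = -0.45184
  P(2)·log₂(P(2)/Q(2)) = (1/4)·log₂((1/4)/(1/48)) = 0.89624
  P(3)·log₂(P(3)/Q(3)) = (1/4)·log₂((1/4)/(1/48)) = 0.89624
  P(4)·log₂(P(4)/Q(4)) = (1/4)·log₂((1/4)/(1/12)) = 0.39624

D_KL(P||Q) = -0.45184 + 0.89624 + 0.89624 + 0.39624 = 1.73688 ≈ 1.7369 bits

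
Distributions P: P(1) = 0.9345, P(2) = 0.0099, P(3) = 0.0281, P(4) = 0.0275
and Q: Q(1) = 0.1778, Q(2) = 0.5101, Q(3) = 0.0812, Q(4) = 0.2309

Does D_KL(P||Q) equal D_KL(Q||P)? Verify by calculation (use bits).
D_KL(P||Q) = 2.0534 bits, D_KL(Q||P) = 3.3085 bits. No — D_KL(P||Q) ≠ D_KL(Q||P) for this pair.

D_KL(P||Q) = Σ P(x) log₂(P(x)/Q(x))

Computing term by term:
  P(1)·log₂(P(1)/Q(1)) = 0.9345·log₂(0.9345/0.1778) = 2.23714
  P(2)·log₂(P(2)/Q(2)) = 0.0099·log₂(0.0099/0.5101) = -0.05630
  P(3)·log₂(P(3)/Q(3)) = 0.0281·log₂(0.0281/0.0812) = -0.04302
  P(4)·log₂(P(4)/Q(4)) = 0.0275·log₂(0.0275/0.2309) = -0.08442

D_KL(P||Q) = 2.23714 - 0.05630 - 0.04302 - 0.08442 = 2.05340 ≈ 2.0534 bits

D_KL(Q||P) = Σ Q(x) log₂(Q(x)/P(x))

Computing term by term:
  Q(1)·log₂(Q(1)/P(1)) = 0.1778·log₂(0.1778/0.9345) = -0.42564
  Q(2)·log₂(Q(2)/P(2)) = 0.5101·log₂(0.5101/0.0099) = 2.90104
  Q(3)·log₂(Q(3)/P(3)) = 0.0812·log₂(0.0812/0.0281) = 0.12431
  Q(4)·log₂(Q(4)/P(4)) = 0.2309·log₂(0.2309/0.0275) = 0.70881

D_KL(Q||P) = -0.42564 + 2.90104 + 0.12431 + 0.70881 = 3.30852 ≈ 3.3085 bits

These are NOT equal (difference: 1.2551 bits). KL divergence is asymmetric: D_KL(P||Q) ≠ D_KL(Q||P) in general.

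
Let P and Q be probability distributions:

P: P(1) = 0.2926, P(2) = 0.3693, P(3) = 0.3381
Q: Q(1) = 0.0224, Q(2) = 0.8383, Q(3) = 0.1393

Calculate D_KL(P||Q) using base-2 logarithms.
1.0805 bits

D_KL(P||Q) = Σ P(x) log₂(P(x)/Q(x))

Computing term by term:
  P(1)·log₂(P(1)/Q(1)) = 0.2926·log₂(0.2926/0.0224) = 1.08477
  P(2)·log₂(P(2)/Q(2)) = 0.3693·log₂(0.3693/0.8383) = -0.43676
  P(3)·log₂(P(3)/Q(3)) = 0.3381·log₂(0.3381/0.1393) = 0.43252

D_KL(P||Q) = 1.08477 - 0.43676 + 0.43252 = 1.08053 ≈ 1.0805 bits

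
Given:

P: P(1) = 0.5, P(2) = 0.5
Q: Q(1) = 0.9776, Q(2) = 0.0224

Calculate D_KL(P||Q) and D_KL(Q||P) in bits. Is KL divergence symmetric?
D_KL(P||Q) = 1.7565 bits, D_KL(Q||P) = 0.8453 bits. No, KL divergence is not symmetric.

D_KL(P||Q) = Σ P(x) log₂(P(x)/Q(x))

Computing term by term:
  P(1)·log₂(P(1)/Q(1)) = 0.5·log₂(0.5/0.9776) = -0.48366
  P(2)·log₂(P(2)/Q(2)) = 0.5·log₂(0.5/0.0224) = 2.24018

D_KL(P||Q) = -0.48366 + 2.24018 = 1.75652 ≈ 1.7565 bits

D_KL(Q||P) = Σ Q(x) log₂(Q(x)/P(x))

Computing term by term:
  Q(1)·log₂(Q(1)/P(1)) = 0.9776·log₂(0.9776/0.5) = 0.94565
  Q(2)·log₂(Q(2)/P(2)) = 0.0224·log₂(0.0224/0.5) = -0.10036

D_KL(Q||P) = 0.94565 - 0.10036 = 0.84529 ≈ 0.8453 bits

These are NOT equal (difference: 0.9112 bits). KL divergence is asymmetric: D_KL(P||Q) ≠ D_KL(Q||P) in general.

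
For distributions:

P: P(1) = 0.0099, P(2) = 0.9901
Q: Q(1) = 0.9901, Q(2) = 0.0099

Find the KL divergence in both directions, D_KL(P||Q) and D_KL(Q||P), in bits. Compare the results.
D_KL(P||Q) = 6.5125 bits, D_KL(Q||P) = 6.5125 bits. The two directions give exactly the same value for this pair.

D_KL(P||Q) = Σ P(x) log₂(P(x)/Q(x))

Computing term by term:
  P(1)·log₂(P(1)/Q(1)) = 0.0099·log₂(0.0099/0.9901) = -0.06578
  P(2)·log₂(P(2)/Q(2)) = 0.9901·log₂(0.9901/0.0099) = 6.57823

D_KL(P||Q) = -0.06578 + 6.57823 = 6.51245 ≈ 6.5125 bits

D_KL(Q||P) = Σ Q(x) log₂(Q(x)/P(x))

Computing term by term:
  Q(1)·log₂(Q(1)/P(1)) = 0.9901·log₂(0.9901/0.0099) = 6.57823
  Q(2)·log₂(Q(2)/P(2)) = 0.0099·log₂(0.0099/0.9901) = -0.06578

D_KL(Q||P) = 6.57823 - 0.06578 = 6.51245 ≈ 6.5125 bits

These ARE equal here. Q is P with outcomes relabeled (Q(1) = P(2), Q(2) = P(1)) by a relabeling that is its own inverse, so the two sums contain exactly the same terms in a different order. This is a special case — KL divergence is not symmetric in general: D_KL(P||Q) ≠ D_KL(Q||P) for most P, Q.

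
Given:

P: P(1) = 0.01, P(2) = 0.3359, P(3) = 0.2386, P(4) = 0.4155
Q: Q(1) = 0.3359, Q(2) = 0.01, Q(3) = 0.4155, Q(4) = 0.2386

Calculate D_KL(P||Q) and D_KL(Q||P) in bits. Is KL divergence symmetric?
D_KL(P||Q) = 1.7939 bits, D_KL(Q||P) = 1.7939 bits. The two values coincide for this particular pair, but no — KL divergence is not symmetric in general.

D_KL(P||Q) = Σ P(x) log₂(P(x)/Q(x))

Computing term by term:
  P(1)·log₂(P(1)/Q(1)) = 0.01·log₂(0.01/0.3359) = -0.05070
  P(2)·log₂(P(2)/Q(2)) = 0.3359·log₂(0.3359/0.01) = 1.70300
  P(3)·log₂(P(3)/Q(3)) = 0.2386·log₂(0.2386/0.4155) = -0.19094
  P(4)·log₂(P(4)/Q(4)) = 0.4155·log₂(0.4155/0.2386) = 0.33251

D_KL(P||Q) = -0.05070 + 1.70300 - 0.19094 + 0.33251 = 1.79387 ≈ 1.7939 bits

D_KL(Q||P) = Σ Q(x) log₂(Q(x)/P(x))

Computing term by term:
  Q(1)·log₂(Q(1)/P(1)) = 0.3359·log₂(0.3359/0.01) = 1.70300
  Q(2)·log₂(Q(2)/P(2)) = 0.01·log₂(0.01/0.3359) = -0.05070
  Q(3)·log₂(Q(3)/P(3)) = 0.4155·log₂(0.4155/0.2386) = 0.33251
  Q(4)·log₂(Q(4)/P(4)) = 0.2386·log₂(0.2386/0.4155) = -0.19094

D_KL(Q||P) = 1.70300 - 0.05070 + 0.33251 - 0.19094 = 1.79387 ≈ 1.7939 bits

These ARE equal here. Q is P with outcomes relabeled (Q(1) = P(2), Q(2) = P(1), Q(3) = P(4), Q(4) = P(3)) by a relabeling that is its own inverse, so the two sums contain exactly the same terms in a different order. This is a special case — KL divergence is not symmetric in general: D_KL(P||Q) ≠ D_KL(Q||P) for most P, Q.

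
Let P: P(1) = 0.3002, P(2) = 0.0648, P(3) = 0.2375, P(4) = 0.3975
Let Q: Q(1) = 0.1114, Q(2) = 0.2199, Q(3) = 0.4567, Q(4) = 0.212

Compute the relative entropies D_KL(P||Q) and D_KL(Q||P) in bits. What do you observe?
D_KL(P||Q) = 0.4516 bits, D_KL(Q||P) = 0.4669 bits. The two directions give different values (D_KL(Q||P) exceeds D_KL(P||Q) by 0.0153 bits): KL divergence is asymmetric.

D_KL(P||Q) = Σ P(x) log₂(P(x)/Q(x))

Computing term by term:
  P(1)·log₂(P(1)/Q(1)) = 0.3002·log₂(0.3002/0.1114) = 0.42934
  P(2)·log₂(P(2)/Q(2)) = 0.0648·log₂(0.0648/0.2199) = -0.11423
  P(3)·log₂(P(3)/Q(3)) = 0.2375·log₂(0.2375/0.4567) = -0.22404
  P(4)·log₂(P(4)/Q(4)) = 0.3975·log₂(0.3975/0.212) = 0.36049

D_KL(P||Q) = 0.42934 - 0.11423 - 0.22404 + 0.36049 = 0.45156 ≈ 0.4516 bits

D_KL(Q||P) = Σ Q(x) log₂(Q(x)/P(x))

Computing term by term:
  Q(1)·log₂(Q(1)/P(1)) = 0.1114·log₂(0.1114/0.3002) = -0.15932
  Q(2)·log₂(Q(2)/P(2)) = 0.2199·log₂(0.2199/0.0648) = 0.38764
  Q(3)·log₂(Q(3)/P(3)) = 0.4567·log₂(0.4567/0.2375) = 0.43081
  Q(4)·log₂(Q(4)/P(4)) = 0.212·log₂(0.212/0.3975) = -0.19226

D_KL(Q||P) = -0.15932 + 0.38764 + 0.43081 - 0.19226 = 0.46687 ≈ 0.4669 bits

These are NOT equal (difference: 0.0153 bits). KL divergence is asymmetric: D_KL(P||Q) ≠ D_KL(Q||P) in general.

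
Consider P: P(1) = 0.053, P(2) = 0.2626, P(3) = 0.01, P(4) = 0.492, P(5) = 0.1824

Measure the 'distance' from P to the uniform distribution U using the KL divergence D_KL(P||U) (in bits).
0.5731 bits

U(i) = 1/5 for all i

D_KL(P||U) = Σ P(x) log₂(P(x) / (1/5))
           = Σ P(x) log₂(P(x)) + log₂(5)
           = log₂(5) - H(P)

H(P) = -Σ P(x) log₂(P(x)):
  -P(1)·log₂(P(1)) = -(0.053)·log₂(0.053) = 0.22461
  -P(2)·log₂(P(2)) = -(0.2626)·log₂(0.2626) = 0.50657
  -P(3)·log₂(P(3)) = -(0.01)·log₂(0.01) = 0.06644
  -P(4)·log₂(P(4)) = -(0.492)·log₂(0.492) = 0.50345
  -P(5)·log₂(P(5)) = -(0.1824)·log₂(0.1824) = 0.44776
H(P) = 0.22461 + 0.50657 + 0.06644 + 0.50345 + 0.44776 = 1.74883 bits

log₂(5) = 2.32193 bits

D_KL(P||U) = 2.32193 - 1.74883 = 0.57310 ≈ 0.5731 bits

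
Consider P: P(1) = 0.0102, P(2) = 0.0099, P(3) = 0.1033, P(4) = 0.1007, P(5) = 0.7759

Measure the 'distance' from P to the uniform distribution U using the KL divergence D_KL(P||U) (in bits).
1.2327 bits

U(i) = 1/5 for all i

D_KL(P||U) = Σ P(x) log₂(P(x) / (1/5))
           = Σ P(x) log₂(P(x)) + log₂(5)
           = log₂(5) - H(P)

H(P) = -Σ P(x) log₂(P(x)):
  -P(1)·log₂(P(1)) = -(0.0102)·log₂(0.0102) = 0.06748
  -P(2)·log₂(P(2)) = -(0.0099)·log₂(0.0099) = 0.06592
  -P(3)·log₂(P(3)) = -(0.1033)·log₂(0.1033) = 0.33832
  -P(4)·log₂(P(4)) = -(0.1007)·log₂(0.1007) = 0.33350
  -P(5)·log₂(P(5)) = -(0.7759)·log₂(0.7759) = 0.28402
H(P) = 0.06748 + 0.06592 + 0.33832 + 0.33350 + 0.28402 = 1.08924 bits

log₂(5) = 2.32193 bits

D_KL(P||U) = 2.32193 - 1.08924 = 1.23269 ≈ 1.2327 bits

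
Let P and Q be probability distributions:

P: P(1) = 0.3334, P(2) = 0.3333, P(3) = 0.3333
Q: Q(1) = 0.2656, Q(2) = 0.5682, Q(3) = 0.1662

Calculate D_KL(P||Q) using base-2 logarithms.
0.1875 bits

D_KL(P||Q) = Σ P(x) log₂(P(x)/Q(x))

Computing term by term:
  P(1)·log₂(P(1)/Q(1)) = 0.3334·log₂(0.3334/0.2656) = 0.10935
  P(2)·log₂(P(2)/Q(2)) = 0.3333·log₂(0.3333/0.5682) = -0.25650
  P(3)·log₂(P(3)/Q(3)) = 0.3333·log₂(0.3333/0.1662) = 0.33460

D_KL(P||Q) = 0.10935 - 0.25650 + 0.33460 = 0.18745 ≈ 0.1875 bits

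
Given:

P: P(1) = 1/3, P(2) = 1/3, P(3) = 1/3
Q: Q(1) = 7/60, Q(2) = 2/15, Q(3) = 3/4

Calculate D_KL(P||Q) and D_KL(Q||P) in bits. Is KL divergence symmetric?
D_KL(P||Q) = 0.5555 bits, D_KL(Q||P) = 0.5245 bits. No, KL divergence is not symmetric.

D_KL(P||Q) = Σ P(x) log₂(P(x)/Q(x))

Computing term by term:
  P(1)·log₂(P(1)/Q(1)) = (1/3)·log₂((1/3)/(7/60)) = 0.50486
  P(2)·log₂(P(2)/Q(2)) = (1/3)·log₂((1/3)/(2/15)) = 0.44064
  P(3)·log₂(P(3)/Q(3)) = (1/3)·log₂((1/3)/(3/4)) = -0.38998

D_KL(P||Q) = 0.50486 + 0.44064 - 0.38998 = 0.55552 ≈ 0.5555 bits

D_KL(Q||P) = Σ Q(x) log₂(Q(x)/P(x))

Computing term by term:
  Q(1)·log₂(Q(1)/P(1)) = (7/60)·log₂((7/60)/(1/3)) = -0.17670
  Q(2)·log₂(Q(2)/P(2)) = (2/15)·log₂((2/15)/(1/3)) = -0.17626
  Q(3)·log₂(Q(3)/P(3)) = (3/4)·log₂((3/4)/(1/3)) = 0.87744

D_KL(Q||P) = -0.17670 - 0.17626 + 0.87744 = 0.52448 ≈ 0.5245 bits

These are NOT equal (difference: 0.0310 bits). KL divergence is asymmetric: D_KL(P||Q) ≠ D_KL(Q||P) in general.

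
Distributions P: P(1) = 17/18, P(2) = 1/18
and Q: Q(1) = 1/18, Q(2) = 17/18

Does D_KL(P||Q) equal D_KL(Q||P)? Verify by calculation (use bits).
D_KL(P||Q) = 3.6333 bits, D_KL(Q||P) = 3.6333 bits. Yes — for this pair D_KL(P||Q) = D_KL(Q||P).

D_KL(P||Q) = Σ P(x) log₂(P(x)/Q(x))

Computing term by term:
  P(1)·log₂(P(1)/Q(1)) = (17/18)·log₂((17/18)/(1/18)) = 3.86038
  P(2)·log₂(P(2)/Q(2)) = (1/18)·log₂((1/18)/(17/18)) = -0.22708

D_KL(P||Q) = 3.86038 - 0.22708 = 3.63330 ≈ 3.6333 bits

D_KL(Q||P) = Σ Q(x) log₂(Q(x)/P(x))

Computing term by term:
  Q(1)·log₂(Q(1)/P(1)) = (1/18)·log₂((1/18)/(17/18)) = -0.22708
  Q(2)·log₂(Q(2)/P(2)) = (17/18)·log₂((17/18)/(1/18)) = 3.86038

D_KL(Q||P) = -0.22708 + 3.86038 = 3.63330 ≈ 3.6333 bits

These ARE equal here. Q is P with outcomes relabeled (Q(1) = P(2), Q(2) = P(1)) by a relabeling that is its own inverse, so the two sums contain exactly the same terms in a different order. This is a special case — KL divergence is not symmetric in general: D_KL(P||Q) ≠ D_KL(Q||P) for most P, Q.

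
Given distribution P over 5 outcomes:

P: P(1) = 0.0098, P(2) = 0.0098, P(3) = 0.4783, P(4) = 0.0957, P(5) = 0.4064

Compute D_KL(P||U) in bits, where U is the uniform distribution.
0.8303 bits

U(i) = 1/5 for all i

D_KL(P||U) = Σ P(x) log₂(P(x) / (1/5))
           = Σ P(x) log₂(P(x)) + log₂(5)
           = log₂(5) - H(P)

H(P) = -Σ P(x) log₂(P(x)):
  -P(1)·log₂(P(1)) = -(0.0098)·log₂(0.0098) = 0.06540
  -P(2)·log₂(P(2)) = -(0.0098)·log₂(0.0098) = 0.06540
  -P(3)·log₂(P(3)) = -(0.4783)·log₂(0.4783) = 0.50892
  -P(4)·log₂(P(4)) = -(0.0957)·log₂(0.0957) = 0.32398
  -P(5)·log₂(P(5)) = -(0.4064)·log₂(0.4064) = 0.52792
H(P) = 0.06540 + 0.06540 + 0.50892 + 0.32398 + 0.52792 = 1.49162 bits

log₂(5) = 2.32193 bits

D_KL(P||U) = 2.32193 - 1.49162 = 0.83031 ≈ 0.8303 bits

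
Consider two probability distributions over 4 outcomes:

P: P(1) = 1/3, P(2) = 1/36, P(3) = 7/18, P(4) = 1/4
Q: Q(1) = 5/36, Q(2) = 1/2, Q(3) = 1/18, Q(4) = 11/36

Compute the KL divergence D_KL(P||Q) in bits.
1.3246 bits

D_KL(P||Q) = Σ P(x) log₂(P(x)/Q(x))

Computing term by term:
  P(1)·log₂(P(1)/Q(1)) = (1/3)·log₂((1/3)/(5/36)) = 0.42101
  P(2)·log₂(P(2)/Q(2)) = (1/36)·log₂((1/36)/(1/2)) = -0.11583
  P(3)·log₂(P(3)/Q(3)) = (7/18)·log₂((7/18)/(1/18)) = 1.09175
  P(4)·log₂(P(4)/Q(4)) = (1/4)·log₂((1/4)/(11/36)) = -0.07238

D_KL(P||Q) = 0.42101 - 0.11583 + 1.09175 - 0.07238 = 1.32455 ≈ 1.3246 bits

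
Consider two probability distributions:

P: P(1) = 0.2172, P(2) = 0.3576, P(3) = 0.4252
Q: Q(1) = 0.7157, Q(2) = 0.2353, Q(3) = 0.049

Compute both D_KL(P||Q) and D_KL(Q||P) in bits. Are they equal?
D_KL(P||Q) = 1.1678 bits, D_KL(Q||P) = 0.9364 bits. No, they are not equal.

D_KL(P||Q) = Σ P(x) log₂(P(x)/Q(x))

Computing term by term:
  P(1)·log₂(P(1)/Q(1)) = 0.2172·log₂(0.2172/0.7157) = -0.37366
  P(2)·log₂(P(2)/Q(2)) = 0.3576·log₂(0.3576/0.2353) = 0.21594
  P(3)·log₂(P(3)/Q(3)) = 0.4252·log₂(0.4252/0.049) = 1.32547

D_KL(P||Q) = -0.37366 + 0.21594 + 1.32547 = 1.16775 ≈ 1.1678 bits

D_KL(Q||P) = Σ Q(x) log₂(Q(x)/P(x))

Computing term by term:
  Q(1)·log₂(Q(1)/P(1)) = 0.7157·log₂(0.7157/0.2172) = 1.23124
  Q(2)·log₂(Q(2)/P(2)) = 0.2353·log₂(0.2353/0.3576) = -0.14208
  Q(3)·log₂(Q(3)/P(3)) = 0.049·log₂(0.049/0.4252) = -0.15275

D_KL(Q||P) = 1.23124 - 0.14208 - 0.15275 = 0.93641 ≈ 0.9364 bits

These are NOT equal (difference: 0.2314 bits). KL divergence is asymmetric: D_KL(P||Q) ≠ D_KL(Q||P) in general.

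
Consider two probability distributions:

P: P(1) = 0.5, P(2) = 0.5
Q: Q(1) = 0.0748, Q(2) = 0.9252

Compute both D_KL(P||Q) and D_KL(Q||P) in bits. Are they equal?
D_KL(P||Q) = 0.9265 bits, D_KL(Q||P) = 0.6164 bits. No, they are not equal.

D_KL(P||Q) = Σ P(x) log₂(P(x)/Q(x))

Computing term by term:
  P(1)·log₂(P(1)/Q(1)) = 0.5·log₂(0.5/0.0748) = 1.37041
  P(2)·log₂(P(2)/Q(2)) = 0.5·log₂(0.5/0.9252) = -0.44392

D_KL(P||Q) = 1.37041 - 0.44392 = 0.92649 ≈ 0.9265 bits

D_KL(Q||P) = Σ Q(x) log₂(Q(x)/P(x))

Computing term by term:
  Q(1)·log₂(Q(1)/P(1)) = 0.0748·log₂(0.0748/0.5) = -0.20501
  Q(2)·log₂(Q(2)/P(2)) = 0.9252·log₂(0.9252/0.5) = 0.82143

D_KL(Q||P) = -0.20501 + 0.82143 = 0.61642 ≈ 0.6164 bits

These are NOT equal (difference: 0.3101 bits). KL divergence is asymmetric: D_KL(P||Q) ≠ D_KL(Q||P) in general.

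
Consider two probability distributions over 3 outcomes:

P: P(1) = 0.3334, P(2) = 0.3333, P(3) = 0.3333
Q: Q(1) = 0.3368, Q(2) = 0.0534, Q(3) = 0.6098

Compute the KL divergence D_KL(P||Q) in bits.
0.5852 bits

D_KL(P||Q) = Σ P(x) log₂(P(x)/Q(x))

Computing term by term:
  P(1)·log₂(P(1)/Q(1)) = 0.3334·log₂(0.3334/0.3368) = -0.00488
  P(2)·log₂(P(2)/Q(2)) = 0.3333·log₂(0.3333/0.0534) = 0.88055
  P(3)·log₂(P(3)/Q(3)) = 0.3333·log₂(0.3333/0.6098) = -0.29048

D_KL(P||Q) = -0.00488 + 0.88055 - 0.29048 = 0.58519 ≈ 0.5852 bits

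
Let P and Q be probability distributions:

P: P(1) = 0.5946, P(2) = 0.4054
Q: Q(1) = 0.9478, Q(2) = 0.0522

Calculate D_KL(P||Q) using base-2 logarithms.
0.7989 bits

D_KL(P||Q) = Σ P(x) log₂(P(x)/Q(x))

Computing term by term:
  P(1)·log₂(P(1)/Q(1)) = 0.5946·log₂(0.5946/0.9478) = -0.39997
  P(2)·log₂(P(2)/Q(2)) = 0.4054·log₂(0.4054/0.0522) = 1.19886

D_KL(P||Q) = -0.39997 + 1.19886 = 0.79889 ≈ 0.7989 bits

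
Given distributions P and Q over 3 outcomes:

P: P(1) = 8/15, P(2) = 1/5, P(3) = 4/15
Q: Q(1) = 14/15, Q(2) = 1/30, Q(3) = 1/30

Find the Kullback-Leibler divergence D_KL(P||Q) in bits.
0.8864 bits

D_KL(P||Q) = Σ P(x) log₂(P(x)/Q(x))

Computing term by term:
  P(1)·log₂(P(1)/Q(1)) = (8/15)·log₂((8/15)/(14/15)) = -0.43059
  P(2)·log₂(P(2)/Q(2)) = (1/5)·log₂((1/5)/(1/30)) = 0.51699
  P(3)·log₂(P(3)/Q(3)) = (4/15)·log₂((4/15)/(1/30)) = 0.80000

D_KL(P||Q) = -0.43059 + 0.51699 + 0.80000 = 0.88640 ≈ 0.8864 bits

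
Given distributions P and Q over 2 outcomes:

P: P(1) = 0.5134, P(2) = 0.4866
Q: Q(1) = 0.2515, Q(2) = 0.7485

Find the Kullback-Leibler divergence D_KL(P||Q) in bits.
0.2263 bits

D_KL(P||Q) = Σ P(x) log₂(P(x)/Q(x))

Computing term by term:
  P(1)·log₂(P(1)/Q(1)) = 0.5134·log₂(0.5134/0.2515) = 0.52856
  P(2)·log₂(P(2)/Q(2)) = 0.4866·log₂(0.4866/0.7485) = -0.30231

D_KL(P||Q) = 0.52856 - 0.30231 = 0.22625 ≈ 0.2263 bits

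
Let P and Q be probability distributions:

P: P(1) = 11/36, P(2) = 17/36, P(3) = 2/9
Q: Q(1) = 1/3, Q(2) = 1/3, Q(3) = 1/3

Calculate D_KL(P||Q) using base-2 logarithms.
0.0689 bits

D_KL(P||Q) = Σ P(x) log₂(P(x)/Q(x))

Computing term by term:
  P(1)·log₂(P(1)/Q(1)) = (11/36)·log₂((11/36)/(1/3)) = -0.03836
  P(2)·log₂(P(2)/Q(2)) = (17/36)·log₂((17/36)/(1/3)) = 0.23729
  P(3)·log₂(P(3)/Q(3)) = (2/9)·log₂((2/9)/(1/3)) = -0.12999

D_KL(P||Q) = -0.03836 + 0.23729 - 0.12999 = 0.06894 ≈ 0.0689 bits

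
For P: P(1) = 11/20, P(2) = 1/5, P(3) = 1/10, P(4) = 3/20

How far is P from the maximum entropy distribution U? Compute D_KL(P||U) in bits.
0.3185 bits

U(i) = 1/4 for all i

D_KL(P||U) = Σ P(x) log₂(P(x) / (1/4))
           = Σ P(x) log₂(P(x)) + log₂(4)
           = log₂(4) - H(P)

H(P) = -Σ P(x) log₂(P(x)):
  -P(1)·log₂(P(1)) = -(11/20)·log₂(11/20) = 0.47437
  -P(2)·log₂(P(2)) = -(1/5)·log₂(1/5) = 0.46439
  -P(3)·log₂(P(3)) = -(1/10)·log₂(1/10) = 0.33219
  -P(4)·log₂(P(4)) = -(3/20)·log₂(3/20) = 0.41054
H(P) = 0.47437 + 0.46439 + 0.33219 + 0.41054 = 1.68149 bits

log₂(4) = 2.00000 bits

D_KL(P||U) = 2.00000 - 1.68149 = 0.31851 ≈ 0.3185 bits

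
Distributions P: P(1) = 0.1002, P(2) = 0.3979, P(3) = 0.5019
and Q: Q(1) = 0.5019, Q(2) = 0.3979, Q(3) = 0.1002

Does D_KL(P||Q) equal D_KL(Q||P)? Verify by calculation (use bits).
D_KL(P||Q) = 0.9338 bits, D_KL(Q||P) = 0.9338 bits. Yes — for this pair D_KL(P||Q) = D_KL(Q||P).

D_KL(P||Q) = Σ P(x) log₂(P(x)/Q(x))

Computing term by term:
  P(1)·log₂(P(1)/Q(1)) = 0.1002·log₂(0.1002/0.5019) = -0.23292
  P(2)·log₂(P(2)/Q(2)) = 0.3979·log₂(0.3979/0.3979) = 0.00000
  P(3)·log₂(P(3)/Q(3)) = 0.5019·log₂(0.5019/0.1002) = 1.16668

D_KL(P||Q) = -0.23292 + 0.00000 + 1.16668 = 0.93376 ≈ 0.9338 bits

D_KL(Q||P) = Σ Q(x) log₂(Q(x)/P(x))

Computing term by term:
  Q(1)·log₂(Q(1)/P(1)) = 0.5019·log₂(0.5019/0.1002) = 1.16668
  Q(2)·log₂(Q(2)/P(2)) = 0.3979·log₂(0.3979/0.3979) = 0.00000
  Q(3)·log₂(Q(3)/P(3)) = 0.1002·log₂(0.1002/0.5019) = -0.23292

D_KL(Q||P) = 1.16668 + 0.00000 - 0.23292 = 0.93376 ≈ 0.9338 bits

These ARE equal here. Q is P with outcomes relabeled (Q(1) = P(3), Q(3) = P(1)) by a relabeling that is its own inverse, so the two sums contain exactly the same terms in a different order. This is a special case — KL divergence is not symmetric in general: D_KL(P||Q) ≠ D_KL(Q||P) for most P, Q.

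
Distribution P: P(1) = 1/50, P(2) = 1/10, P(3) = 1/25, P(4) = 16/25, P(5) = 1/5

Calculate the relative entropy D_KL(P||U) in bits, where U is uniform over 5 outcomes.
0.8147 bits

U(i) = 1/5 for all i

D_KL(P||U) = Σ P(x) log₂(P(x) / (1/5))
           = Σ P(x) log₂(P(x)) + log₂(5)
           = log₂(5) - H(P)

H(P) = -Σ P(x) log₂(P(x)):
  -P(1)·log₂(P(1)) = -(1/50)·log₂(1/50) = 0.11288
  -P(2)·log₂(P(2)) = -(1/10)·log₂(1/10) = 0.33219
  -P(3)·log₂(P(3)) = -(1/25)·log₂(1/25) = 0.18575
  -P(4)·log₂(P(4)) = -(16/25)·log₂(16/25) = 0.41207
  -P(5)·log₂(P(5)) = -(1/5)·log₂(1/5) = 0.46439
H(P) = 0.11288 + 0.33219 + 0.18575 + 0.41207 + 0.46439 = 1.50728 bits

log₂(5) = 2.32193 bits

D_KL(P||U) = 2.32193 - 1.50728 = 0.81465 ≈ 0.8147 bits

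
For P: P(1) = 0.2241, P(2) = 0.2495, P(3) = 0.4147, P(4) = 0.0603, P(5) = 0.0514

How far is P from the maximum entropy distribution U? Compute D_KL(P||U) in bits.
0.3476 bits

U(i) = 1/5 for all i

D_KL(P||U) = Σ P(x) log₂(P(x) / (1/5))
           = Σ P(x) log₂(P(x)) + log₂(5)
           = log₂(5) - H(P)

H(P) = -Σ P(x) log₂(P(x)):
  -P(1)·log₂(P(1)) = -(0.2241)·log₂(0.2241) = 0.48356
  -P(2)·log₂(P(2)) = -(0.2495)·log₂(0.2495) = 0.49972
  -P(3)·log₂(P(3)) = -(0.4147)·log₂(0.4147) = 0.52661
  -P(4)·log₂(P(4)) = -(0.0603)·log₂(0.0603) = 0.24432
  -P(5)·log₂(P(5)) = -(0.0514)·log₂(0.0514) = 0.22010
H(P) = 0.48356 + 0.49972 + 0.52661 + 0.24432 + 0.22010 = 1.97431 bits

log₂(5) = 2.32193 bits

D_KL(P||U) = 2.32193 - 1.97431 = 0.34762 ≈ 0.3476 bits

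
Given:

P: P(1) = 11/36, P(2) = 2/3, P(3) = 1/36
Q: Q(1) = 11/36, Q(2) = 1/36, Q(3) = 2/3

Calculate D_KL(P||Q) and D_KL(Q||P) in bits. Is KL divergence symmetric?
D_KL(P||Q) = 2.9293 bits, D_KL(Q||P) = 2.9293 bits. The two values coincide for this particular pair, but no — KL divergence is not symmetric in general.

D_KL(P||Q) = Σ P(x) log₂(P(x)/Q(x))

Computing term by term:
  P(1)·log₂(P(1)/Q(1)) = (11/36)·log₂((11/36)/(11/36)) = 0.00000
  P(2)·log₂(P(2)/Q(2)) = (2/3)·log₂((2/3)/(1/36)) = 3.05664
  P(3)·log₂(P(3)/Q(3)) = (1/36)·log₂((1/36)/(2/3)) = -0.12736

D_KL(P||Q) = 0.00000 + 3.05664 - 0.12736 = 2.92928 ≈ 2.9293 bits

D_KL(Q||P) = Σ Q(x) log₂(Q(x)/P(x))

Computing term by term:
  Q(1)·log₂(Q(1)/P(1)) = (11/36)·log₂((11/36)/(11/36)) = 0.00000
  Q(2)·log₂(Q(2)/P(2)) = (1/36)·log₂((1/36)/(2/3)) = -0.12736
  Q(3)·log₂(Q(3)/P(3)) = (2/3)·log₂((2/3)/(1/36)) = 3.05664

D_KL(Q||P) = 0.00000 - 0.12736 + 3.05664 = 2.92928 ≈ 2.9293 bits

These ARE equal here. Q is P with outcomes relabeled (Q(2) = P(3), Q(3) = P(2)) by a relabeling that is its own inverse, so the two sums contain exactly the same terms in a different order. This is a special case — KL divergence is not symmetric in general: D_KL(P||Q) ≠ D_KL(Q||P) for most P, Q.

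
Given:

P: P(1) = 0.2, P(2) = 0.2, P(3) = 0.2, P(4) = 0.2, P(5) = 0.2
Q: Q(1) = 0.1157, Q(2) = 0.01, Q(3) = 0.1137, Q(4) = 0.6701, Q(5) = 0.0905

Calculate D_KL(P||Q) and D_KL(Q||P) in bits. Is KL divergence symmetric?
D_KL(P||Q) = 1.0652 bits, D_KL(Q||P) = 0.8382 bits. No, KL divergence is not symmetric.

D_KL(P||Q) = Σ P(x) log₂(P(x)/Q(x))

Computing term by term:
  P(1)·log₂(P(1)/Q(1)) = 0.2·log₂(0.2/0.1157) = 0.15792
  P(2)·log₂(P(2)/Q(2)) = 0.2·log₂(0.2/0.01) = 0.86439
  P(3)·log₂(P(3)/Q(3)) = 0.2·log₂(0.2/0.1137) = 0.16295
  P(4)·log₂(P(4)/Q(4)) = 0.2·log₂(0.2/0.6701) = -0.34888
  P(5)·log₂(P(5)/Q(5)) = 0.2·log₂(0.2/0.0905) = 0.22880

D_KL(P||Q) = 0.15792 + 0.86439 + 0.16295 - 0.34888 + 0.22880 = 1.06518 ≈ 1.0652 bits

D_KL(Q||P) = Σ Q(x) log₂(Q(x)/P(x))

Computing term by term:
  Q(1)·log₂(Q(1)/P(1)) = 0.1157·log₂(0.1157/0.2) = -0.09136
  Q(2)·log₂(Q(2)/P(2)) = 0.01·log₂(0.01/0.2) = -0.04322
  Q(3)·log₂(Q(3)/P(3)) = 0.1137·log₂(0.1137/0.2) = -0.09264
  Q(4)·log₂(Q(4)/P(4)) = 0.6701·log₂(0.6701/0.2) = 1.16891
  Q(5)·log₂(Q(5)/P(5)) = 0.0905·log₂(0.0905/0.2) = -0.10353

D_KL(Q||P) = -0.09136 - 0.04322 - 0.09264 + 1.16891 - 0.10353 = 0.83816 ≈ 0.8382 bits

These are NOT equal (difference: 0.2270 bits). KL divergence is asymmetric: D_KL(P||Q) ≠ D_KL(Q||P) in general.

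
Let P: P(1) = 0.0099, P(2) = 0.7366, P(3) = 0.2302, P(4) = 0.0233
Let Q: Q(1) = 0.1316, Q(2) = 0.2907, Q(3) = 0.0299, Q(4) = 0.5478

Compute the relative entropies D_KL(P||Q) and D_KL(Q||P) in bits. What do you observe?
D_KL(P||Q) = 1.5228 bits, D_KL(Q||P) = 2.5086 bits. The two directions give different values (D_KL(Q||P) exceeds D_KL(P||Q) by 0.9858 bits): KL divergence is asymmetric.

D_KL(P||Q) = Σ P(x) log₂(P(x)/Q(x))

Computing term by term:
  P(1)·log₂(P(1)/Q(1)) = 0.0099·log₂(0.0099/0.1316) = -0.03695
  P(2)·log₂(P(2)/Q(2)) = 0.7366·log₂(0.7366/0.2907) = 0.98804
  P(3)·log₂(P(3)/Q(3)) = 0.2302·log₂(0.2302/0.0299) = 0.67786
  P(4)·log₂(P(4)/Q(4)) = 0.0233·log₂(0.0233/0.5478) = -0.10614

D_KL(P||Q) = -0.03695 + 0.98804 + 0.67786 - 0.10614 = 1.52281 ≈ 1.5228 bits

D_KL(Q||P) = Σ Q(x) log₂(Q(x)/P(x))

Computing term by term:
  Q(1)·log₂(Q(1)/P(1)) = 0.1316·log₂(0.1316/0.0099) = 0.49121
  Q(2)·log₂(Q(2)/P(2)) = 0.2907·log₂(0.2907/0.7366) = -0.38993
  Q(3)·log₂(Q(3)/P(3)) = 0.0299·log₂(0.0299/0.2302) = -0.08805
  Q(4)·log₂(Q(4)/P(4)) = 0.5478·log₂(0.5478/0.0233) = 2.49536

D_KL(Q||P) = 0.49121 - 0.38993 - 0.08805 + 2.49536 = 2.50859 ≈ 2.5086 bits

These are NOT equal (difference: 0.9858 bits). KL divergence is asymmetric: D_KL(P||Q) ≠ D_KL(Q||P) in general.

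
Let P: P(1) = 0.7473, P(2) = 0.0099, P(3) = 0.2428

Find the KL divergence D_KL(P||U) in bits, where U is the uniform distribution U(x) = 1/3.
0.7092 bits

U(i) = 1/3 for all i

D_KL(P||U) = Σ P(x) log₂(P(x) / (1/3))
           = Σ P(x) log₂(P(x)) + log₂(3)
           = log₂(3) - H(P)

H(P) = -Σ P(x) log₂(P(x)):
  -P(1)·log₂(P(1)) = -(0.7473)·log₂(0.7473) = 0.31405
  -P(2)·log₂(P(2)) = -(0.0099)·log₂(0.0099) = 0.06592
  -P(3)·log₂(P(3)) = -(0.2428)·log₂(0.2428) = 0.49584
H(P) = 0.31405 + 0.06592 + 0.49584 = 0.87581 bits

log₂(3) = 1.58496 bits

D_KL(P||U) = 1.58496 - 0.87581 = 0.70915 ≈ 0.7092 bits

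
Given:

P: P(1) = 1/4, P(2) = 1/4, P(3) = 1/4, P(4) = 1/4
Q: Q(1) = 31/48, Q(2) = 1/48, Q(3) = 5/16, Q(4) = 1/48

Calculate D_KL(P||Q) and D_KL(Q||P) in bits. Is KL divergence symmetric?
D_KL(P||Q) = 1.3697 bits, D_KL(Q||P) = 0.8355 bits. No, KL divergence is not symmetric.

D_KL(P||Q) = Σ P(x) log₂(P(x)/Q(x))

Computing term by term:
  P(1)·log₂(P(1)/Q(1)) = (1/4)·log₂((1/4)/(31/48)) = -0.34231
  P(2)·log₂(P(2)/Q(2)) = (1/4)·log₂((1/4)/(1/48)) = 0.89624
  P(3)·log₂(P(3)/Q(3)) = (1/4)·log₂((1/4)/(5/16)) = -0.08048
  P(4)·log₂(P(4)/Q(4)) = (1/4)·log₂((1/4)/(1/48)) = 0.89624

D_KL(P||Q) = -0.34231 + 0.89624 - 0.08048 + 0.89624 = 1.36969 ≈ 1.3697 bits

D_KL(Q||P) = Σ Q(x) log₂(Q(x)/P(x))

Computing term by term:
  Q(1)·log₂(Q(1)/P(1)) = (31/48)·log₂((31/48)/(1/4)) = 0.88430
  Q(2)·log₂(Q(2)/P(2)) = (1/48)·log₂((1/48)/(1/4)) = -0.07469
  Q(3)·log₂(Q(3)/P(3)) = (5/16)·log₂((5/16)/(1/4)) = 0.10060
  Q(4)·log₂(Q(4)/P(4)) = (1/48)·log₂((1/48)/(1/4)) = -0.07469

D_KL(Q||P) = 0.88430 - 0.07469 + 0.10060 - 0.07469 = 0.83552 ≈ 0.8355 bits

These are NOT equal (difference: 0.5342 bits). KL divergence is asymmetric: D_KL(P||Q) ≠ D_KL(Q||P) in general.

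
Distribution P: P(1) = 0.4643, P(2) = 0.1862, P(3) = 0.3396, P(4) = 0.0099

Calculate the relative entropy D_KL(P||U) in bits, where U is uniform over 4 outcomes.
0.4395 bits

U(i) = 1/4 for all i

D_KL(P||U) = Σ P(x) log₂(P(x) / (1/4))
           = Σ P(x) log₂(P(x)) + log₂(4)
           = log₂(4) - H(P)

H(P) = -Σ P(x) log₂(P(x)):
  -P(1)·log₂(P(1)) = -(0.4643)·log₂(0.4643) = 0.51392
  -P(2)·log₂(P(2)) = -(0.1862)·log₂(0.1862) = 0.45155
  -P(3)·log₂(P(3)) = -(0.3396)·log₂(0.3396) = 0.52913
  -P(4)·log₂(P(4)) = -(0.0099)·log₂(0.0099) = 0.06592
H(P) = 0.51392 + 0.45155 + 0.52913 + 0.06592 = 1.56052 bits

log₂(4) = 2.00000 bits

D_KL(P||U) = 2.00000 - 1.56052 = 0.43948 ≈ 0.4395 bits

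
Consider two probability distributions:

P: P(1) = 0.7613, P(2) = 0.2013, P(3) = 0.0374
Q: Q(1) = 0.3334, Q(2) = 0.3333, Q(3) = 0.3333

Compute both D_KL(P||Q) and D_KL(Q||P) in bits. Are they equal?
D_KL(P||Q) = 0.6424 bits, D_KL(Q||P) = 0.8971 bits. No, they are not equal.

D_KL(P||Q) = Σ P(x) log₂(P(x)/Q(x))

Computing term by term:
  P(1)·log₂(P(1)/Q(1)) = 0.7613·log₂(0.7613/0.3334) = 0.90687
  P(2)·log₂(P(2)/Q(2)) = 0.2013·log₂(0.2013/0.3333) = -0.14644
  P(3)·log₂(P(3)/Q(3)) = 0.0374·log₂(0.0374/0.3333) = -0.11802

D_KL(P||Q) = 0.90687 - 0.14644 - 0.11802 = 0.64241 ≈ 0.6424 bits

D_KL(Q||P) = Σ Q(x) log₂(Q(x)/P(x))

Computing term by term:
  Q(1)·log₂(Q(1)/P(1)) = 0.3334·log₂(0.3334/0.7613) = -0.39715
  Q(2)·log₂(Q(2)/P(2)) = 0.3333·log₂(0.3333/0.2013) = 0.24247
  Q(3)·log₂(Q(3)/P(3)) = 0.3333·log₂(0.3333/0.0374) = 1.05180

D_KL(Q||P) = -0.39715 + 0.24247 + 1.05180 = 0.89712 ≈ 0.8971 bits

These are NOT equal (difference: 0.2547 bits). KL divergence is asymmetric: D_KL(P||Q) ≠ D_KL(Q||P) in general.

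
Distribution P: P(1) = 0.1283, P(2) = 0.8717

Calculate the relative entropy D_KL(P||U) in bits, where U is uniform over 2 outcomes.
0.4472 bits

U(i) = 1/2 for all i

D_KL(P||U) = Σ P(x) log₂(P(x) / (1/2))
           = Σ P(x) log₂(P(x)) + log₂(2)
           = log₂(2) - H(P)

H(P) = -Σ P(x) log₂(P(x)):
  -P(1)·log₂(P(1)) = -(0.1283)·log₂(0.1283) = 0.38008
  -P(2)·log₂(P(2)) = -(0.8717)·log₂(0.8717) = 0.17268
H(P) = 0.38008 + 0.17268 = 0.55276 bits

log₂(2) = 1.00000 bits

D_KL(P||U) = 1.00000 - 0.55276 = 0.44724 ≈ 0.4472 bits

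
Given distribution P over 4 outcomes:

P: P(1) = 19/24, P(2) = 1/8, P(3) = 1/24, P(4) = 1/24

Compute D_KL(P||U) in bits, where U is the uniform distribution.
0.9761 bits

U(i) = 1/4 for all i

D_KL(P||U) = Σ P(x) log₂(P(x) / (1/4))
           = Σ P(x) log₂(P(x)) + log₂(4)
           = log₂(4) - H(P)

H(P) = -Σ P(x) log₂(P(x)):
  -P(1)·log₂(P(1)) = -(19/24)·log₂(19/24) = 0.26682
  -P(2)·log₂(P(2)) = -(1/8)·log₂(1/8) = 0.37500
  -P(3)·log₂(P(3)) = -(1/24)·log₂(1/24) = 0.19104
  -P(4)·log₂(P(4)) = -(1/24)·log₂(1/24) = 0.19104
H(P) = 0.26682 + 0.37500 + 0.19104 + 0.19104 = 1.02390 bits

log₂(4) = 2.00000 bits

D_KL(P||U) = 2.00000 - 1.02390 = 0.97610 ≈ 0.9761 bits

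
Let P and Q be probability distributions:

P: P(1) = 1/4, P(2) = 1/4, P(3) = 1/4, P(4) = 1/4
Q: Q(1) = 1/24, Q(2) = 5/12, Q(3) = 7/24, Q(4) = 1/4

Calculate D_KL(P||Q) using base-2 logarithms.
0.4064 bits

D_KL(P||Q) = Σ P(x) log₂(P(x)/Q(x))

Computing term by term:
  P(1)·log₂(P(1)/Q(1)) = (1/4)·log₂((1/4)/(1/24)) = 0.64624
  P(2)·log₂(P(2)/Q(2)) = (1/4)·log₂((1/4)/(5/12)) = -0.18424
  P(3)·log₂(P(3)/Q(3)) = (1/4)·log₂((1/4)/(7/24)) = -0.05560
  P(4)·log₂(P(4)/Q(4)) = (1/4)·log₂((1/4)/(1/4)) = 0.00000

D_KL(P||Q) = 0.64624 - 0.18424 - 0.05560 + 0.00000 = 0.40640 ≈ 0.4064 bits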